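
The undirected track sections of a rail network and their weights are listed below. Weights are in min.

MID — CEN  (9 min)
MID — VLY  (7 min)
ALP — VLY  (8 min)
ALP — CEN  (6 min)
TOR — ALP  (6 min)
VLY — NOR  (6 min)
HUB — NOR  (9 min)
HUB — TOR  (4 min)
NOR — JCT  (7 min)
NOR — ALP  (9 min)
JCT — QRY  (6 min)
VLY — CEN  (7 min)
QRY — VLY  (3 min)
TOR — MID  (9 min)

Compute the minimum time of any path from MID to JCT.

16 min

Enumerating some paths:
MID - CEN - VLY - QRY - JCT: 9+7+3+6 = 25
MID - VLY - NOR - JCT: 7+6+7 = 20
MID - VLY - QRY - JCT: 7+3+6 = 16
Cheapest is MID - VLY - QRY - JCT at 16 min.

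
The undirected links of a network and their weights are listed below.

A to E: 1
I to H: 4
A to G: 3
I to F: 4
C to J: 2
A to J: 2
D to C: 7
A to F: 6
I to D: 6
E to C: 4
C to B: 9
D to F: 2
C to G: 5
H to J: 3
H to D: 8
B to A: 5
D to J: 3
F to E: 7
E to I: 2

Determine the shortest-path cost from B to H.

10

Shortest distances from B:
B: 0
A: 5  (via B)
E: 6  (via A)
J: 7  (via A)
G: 8  (via A)
I: 8  (via E)
C: 9  (via B)
D: 10  (via J)
H: 10  (via J)
Shortest route: B–A–J–H = 10.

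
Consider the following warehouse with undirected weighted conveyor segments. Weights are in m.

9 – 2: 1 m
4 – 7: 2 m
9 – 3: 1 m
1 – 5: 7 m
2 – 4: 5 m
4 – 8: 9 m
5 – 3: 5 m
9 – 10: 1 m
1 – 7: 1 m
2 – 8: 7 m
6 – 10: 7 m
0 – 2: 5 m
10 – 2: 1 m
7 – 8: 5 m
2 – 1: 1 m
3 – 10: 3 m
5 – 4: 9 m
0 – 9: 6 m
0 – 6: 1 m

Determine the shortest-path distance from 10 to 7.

Running Dijkstra from 10:
10: 0
2: 1  (via 10)
9: 1  (via 10)
1: 2  (via 2)
3: 2  (via 9)
7: 3  (via 1)
Shortest route: 10 → 2 → 1 → 7 = 3 m.

3 m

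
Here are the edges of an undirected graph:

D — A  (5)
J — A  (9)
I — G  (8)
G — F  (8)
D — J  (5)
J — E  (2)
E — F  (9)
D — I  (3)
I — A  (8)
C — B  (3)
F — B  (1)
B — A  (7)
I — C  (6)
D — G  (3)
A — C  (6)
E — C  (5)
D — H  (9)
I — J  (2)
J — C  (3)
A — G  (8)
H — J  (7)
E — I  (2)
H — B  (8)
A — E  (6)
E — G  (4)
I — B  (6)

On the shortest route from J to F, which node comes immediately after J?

Compare a few routes:
J–I–B–F: 2+6+1 = 9
J–C–B–F: 3+3+1 = 7
The minimum is 7 via J–C–B–F.
So from J the first move is to C.

C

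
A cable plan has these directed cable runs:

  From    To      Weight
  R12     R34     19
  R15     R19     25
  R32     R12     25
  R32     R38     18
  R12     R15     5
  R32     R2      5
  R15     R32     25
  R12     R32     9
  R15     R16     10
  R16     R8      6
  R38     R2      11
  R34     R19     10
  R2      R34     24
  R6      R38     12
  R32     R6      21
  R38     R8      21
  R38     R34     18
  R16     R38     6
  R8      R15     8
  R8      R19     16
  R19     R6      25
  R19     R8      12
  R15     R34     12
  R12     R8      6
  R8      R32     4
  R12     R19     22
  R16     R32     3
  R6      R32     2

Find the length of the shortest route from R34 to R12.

51

Running Dijkstra from R34:
R34: 0
R19: 10  (via R34)
R8: 22  (via R19)
R32: 26  (via R8)
R15: 30  (via R8)
R2: 31  (via R32)
R6: 35  (via R19)
R16: 40  (via R15)
R38: 44  (via R32)
R12: 51  (via R32)
Shortest route: R34–R19–R8–R32–R12 = 51.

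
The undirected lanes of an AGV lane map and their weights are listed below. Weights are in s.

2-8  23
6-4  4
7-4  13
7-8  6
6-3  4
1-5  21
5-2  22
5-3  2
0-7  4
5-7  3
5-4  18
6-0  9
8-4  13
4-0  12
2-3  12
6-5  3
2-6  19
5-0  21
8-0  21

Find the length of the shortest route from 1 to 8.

Shortest distances from 1:
1: 0
5: 21  (via 1)
3: 23  (via 5)
6: 24  (via 5)
7: 24  (via 5)
0: 28  (via 7)
4: 28  (via 6)
8: 30  (via 7)
Shortest route: 1–5–7–8 = 30 s.

30 s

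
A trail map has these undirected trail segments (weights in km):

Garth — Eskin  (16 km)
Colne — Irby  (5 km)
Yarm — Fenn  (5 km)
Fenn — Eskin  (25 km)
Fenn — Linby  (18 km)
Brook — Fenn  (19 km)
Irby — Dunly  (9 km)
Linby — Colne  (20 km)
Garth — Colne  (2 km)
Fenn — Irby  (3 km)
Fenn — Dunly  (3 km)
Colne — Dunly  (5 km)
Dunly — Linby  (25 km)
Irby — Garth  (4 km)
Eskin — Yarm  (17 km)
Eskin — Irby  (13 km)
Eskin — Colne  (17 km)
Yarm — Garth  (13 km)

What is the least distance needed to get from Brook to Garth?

Shortest distances from Brook:
Brook: 0
Fenn: 19  (via Brook)
Dunly: 22  (via Fenn)
Irby: 22  (via Fenn)
Yarm: 24  (via Fenn)
Garth: 26  (via Irby)
Shortest route: Brook–Fenn–Irby–Garth = 26 km.

26 km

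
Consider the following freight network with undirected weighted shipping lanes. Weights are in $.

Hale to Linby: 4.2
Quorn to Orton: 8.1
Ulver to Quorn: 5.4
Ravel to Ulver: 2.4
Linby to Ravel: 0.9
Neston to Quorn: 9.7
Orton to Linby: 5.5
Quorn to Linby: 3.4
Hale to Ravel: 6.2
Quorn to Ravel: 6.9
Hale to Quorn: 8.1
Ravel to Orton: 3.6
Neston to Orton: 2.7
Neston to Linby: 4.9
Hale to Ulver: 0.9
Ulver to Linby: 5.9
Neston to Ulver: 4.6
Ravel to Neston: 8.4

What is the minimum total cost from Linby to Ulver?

Enumerating some paths:
Linby–Ravel–Ulver: 0.9+2.4 = 3.3
Linby–Hale–Ulver: 4.2+0.9 = 5.1
Linby–Ulver: 5.9 = 5.9
Cheapest is Linby–Ravel–Ulver at $3.3.

$3.3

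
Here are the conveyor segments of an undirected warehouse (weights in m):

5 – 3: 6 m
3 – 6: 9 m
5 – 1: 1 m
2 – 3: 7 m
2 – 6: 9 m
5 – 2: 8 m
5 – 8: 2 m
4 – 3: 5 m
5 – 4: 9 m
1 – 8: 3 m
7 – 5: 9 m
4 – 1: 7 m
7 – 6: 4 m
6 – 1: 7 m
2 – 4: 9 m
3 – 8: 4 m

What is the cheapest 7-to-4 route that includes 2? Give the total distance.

22 m

Best 7 to 2: 7 → 6 → 2 costing 13
Shortest 2→4: 2 → 4 = 9
Total via 2: 13 + 9 = 22 m.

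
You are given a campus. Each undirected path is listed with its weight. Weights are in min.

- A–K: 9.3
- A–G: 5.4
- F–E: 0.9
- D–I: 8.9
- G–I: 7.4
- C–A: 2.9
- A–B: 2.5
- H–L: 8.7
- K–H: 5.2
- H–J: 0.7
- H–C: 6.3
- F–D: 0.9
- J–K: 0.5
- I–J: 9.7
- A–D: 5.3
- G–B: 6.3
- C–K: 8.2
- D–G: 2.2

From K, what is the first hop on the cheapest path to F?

A

Compare a few routes:
K → A → D → F: 9.3+5.3+0.9 = 15.5
K → A → G → D → F: 9.3+5.4+2.2+0.9 = 17.8
K → J → H → C → A → D → F: 0.5+0.7+6.3+2.9+5.3+0.9 = 16.6
K → C → A → D → F: 8.2+2.9+5.3+0.9 = 17.3
Cheapest is K → A → D → F at 15.5 min.
So from K the first move is to A.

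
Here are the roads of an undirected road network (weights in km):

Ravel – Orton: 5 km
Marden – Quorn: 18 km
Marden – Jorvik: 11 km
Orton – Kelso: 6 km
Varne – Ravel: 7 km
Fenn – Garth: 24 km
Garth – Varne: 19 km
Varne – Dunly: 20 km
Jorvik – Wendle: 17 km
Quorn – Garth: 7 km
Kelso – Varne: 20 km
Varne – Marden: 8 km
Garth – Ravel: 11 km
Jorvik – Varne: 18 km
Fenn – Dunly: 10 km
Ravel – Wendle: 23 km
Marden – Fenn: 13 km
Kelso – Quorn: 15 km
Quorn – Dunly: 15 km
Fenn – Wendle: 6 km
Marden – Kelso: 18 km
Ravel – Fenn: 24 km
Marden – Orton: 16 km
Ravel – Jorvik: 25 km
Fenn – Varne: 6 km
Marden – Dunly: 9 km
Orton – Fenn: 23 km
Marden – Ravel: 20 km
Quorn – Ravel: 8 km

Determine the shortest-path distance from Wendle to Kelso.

30 km

Settle nodes by increasing distance from Wendle:
Wendle: 0
Fenn: 6  (via Wendle)
Varne: 12  (via Fenn)
Dunly: 16  (via Fenn)
Jorvik: 17  (via Wendle)
Marden: 19  (via Fenn)
Ravel: 19  (via Varne)
Orton: 24  (via Ravel)
Quorn: 27  (via Ravel)
Kelso: 30  (via Orton)
Shortest route: Wendle → Fenn → Varne → Ravel → Orton → Kelso = 30 km.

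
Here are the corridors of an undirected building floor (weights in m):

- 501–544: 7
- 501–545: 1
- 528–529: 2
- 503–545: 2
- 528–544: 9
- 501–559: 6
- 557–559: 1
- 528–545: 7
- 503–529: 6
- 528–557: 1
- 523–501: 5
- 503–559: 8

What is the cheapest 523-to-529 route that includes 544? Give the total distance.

Shortest 523→544: 523 → 501 → 544 = 12
Best 544 to 529: 544 → 528 → 529 costing 11
Total via 544: 12 + 11 = 23 m.

23 m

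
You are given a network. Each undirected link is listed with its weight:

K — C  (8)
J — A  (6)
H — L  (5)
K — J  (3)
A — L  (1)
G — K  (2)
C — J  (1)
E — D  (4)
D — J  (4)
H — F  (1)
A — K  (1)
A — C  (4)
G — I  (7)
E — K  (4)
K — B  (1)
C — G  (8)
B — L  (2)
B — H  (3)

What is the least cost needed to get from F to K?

5

Settle nodes by increasing distance from F:
F: 0
H: 1  (via F)
B: 4  (via H)
K: 5  (via B)
Shortest route: F–H–B–K = 5.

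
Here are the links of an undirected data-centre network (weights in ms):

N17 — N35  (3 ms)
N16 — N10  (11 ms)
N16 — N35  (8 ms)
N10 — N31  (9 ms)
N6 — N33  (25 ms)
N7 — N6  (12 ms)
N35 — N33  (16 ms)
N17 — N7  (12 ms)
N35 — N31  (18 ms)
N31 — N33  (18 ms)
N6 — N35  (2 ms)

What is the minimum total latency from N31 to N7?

Candidate routes:
N31 - N35 - N6 - N7: 18+2+12 = 32
N31 - N35 - N17 - N7: 18+3+12 = 33
Cheapest is N31 - N35 - N6 - N7 at 32 ms.

32 ms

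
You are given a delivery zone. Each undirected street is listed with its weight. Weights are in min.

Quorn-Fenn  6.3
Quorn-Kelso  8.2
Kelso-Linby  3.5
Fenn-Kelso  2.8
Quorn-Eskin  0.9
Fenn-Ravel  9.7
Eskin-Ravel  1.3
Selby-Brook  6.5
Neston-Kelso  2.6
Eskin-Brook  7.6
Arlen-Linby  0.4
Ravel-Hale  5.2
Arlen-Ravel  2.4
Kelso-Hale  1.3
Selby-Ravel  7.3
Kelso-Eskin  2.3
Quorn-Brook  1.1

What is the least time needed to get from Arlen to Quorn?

Candidate routes:
Arlen - Ravel - Eskin - Quorn: 2.4+1.3+0.9 = 4.6
Arlen - Linby - Kelso - Eskin - Quorn: 0.4+3.5+2.3+0.9 = 7.1
Cheapest is Arlen - Ravel - Eskin - Quorn at 4.6 min.

4.6 min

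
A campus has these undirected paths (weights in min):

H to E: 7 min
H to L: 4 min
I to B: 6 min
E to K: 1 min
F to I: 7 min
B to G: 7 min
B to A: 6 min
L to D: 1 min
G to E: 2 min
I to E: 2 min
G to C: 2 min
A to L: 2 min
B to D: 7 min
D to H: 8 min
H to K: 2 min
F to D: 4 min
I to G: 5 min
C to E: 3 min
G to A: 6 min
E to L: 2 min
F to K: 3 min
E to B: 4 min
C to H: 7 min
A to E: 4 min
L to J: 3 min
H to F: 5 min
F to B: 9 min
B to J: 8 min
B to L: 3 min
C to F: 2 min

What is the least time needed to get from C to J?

8 min

Settle nodes by increasing distance from C:
C: 0
F: 2  (via C)
G: 2  (via C)
E: 3  (via C)
K: 4  (via E)
I: 5  (via E)
L: 5  (via E)
D: 6  (via F)
H: 6  (via K)
A: 7  (via E)
B: 7  (via E)
J: 8  (via L)
Shortest route: C → E → L → J = 8 min.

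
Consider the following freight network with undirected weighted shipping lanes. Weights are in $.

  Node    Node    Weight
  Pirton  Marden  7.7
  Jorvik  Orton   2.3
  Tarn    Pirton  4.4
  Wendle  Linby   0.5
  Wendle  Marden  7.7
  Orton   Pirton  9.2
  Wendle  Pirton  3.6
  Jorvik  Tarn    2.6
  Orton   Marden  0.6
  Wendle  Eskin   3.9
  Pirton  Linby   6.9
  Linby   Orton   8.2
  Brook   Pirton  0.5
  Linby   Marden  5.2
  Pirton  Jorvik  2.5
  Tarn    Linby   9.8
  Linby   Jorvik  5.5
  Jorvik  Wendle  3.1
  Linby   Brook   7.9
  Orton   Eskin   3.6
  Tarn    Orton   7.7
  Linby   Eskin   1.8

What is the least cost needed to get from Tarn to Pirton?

$4.4

Running Dijkstra from Tarn:
Tarn: 0
Jorvik: 2.6  (via Tarn)
Pirton: 4.4  (via Tarn)
Shortest route: Tarn → Pirton = $4.4.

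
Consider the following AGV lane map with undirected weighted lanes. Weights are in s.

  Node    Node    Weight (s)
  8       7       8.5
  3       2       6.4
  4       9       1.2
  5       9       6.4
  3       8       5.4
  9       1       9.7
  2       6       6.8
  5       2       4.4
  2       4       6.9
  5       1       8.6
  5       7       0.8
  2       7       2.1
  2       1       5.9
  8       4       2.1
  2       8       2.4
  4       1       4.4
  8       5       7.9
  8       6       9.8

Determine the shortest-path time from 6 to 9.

12.5 s

Enumerating some paths:
6–8–4–9: 9.8+2.1+1.2 = 13.1
6–2–8–4–9: 6.8+2.4+2.1+1.2 = 12.5
The minimum is 12.5 s via 6–2–8–4–9.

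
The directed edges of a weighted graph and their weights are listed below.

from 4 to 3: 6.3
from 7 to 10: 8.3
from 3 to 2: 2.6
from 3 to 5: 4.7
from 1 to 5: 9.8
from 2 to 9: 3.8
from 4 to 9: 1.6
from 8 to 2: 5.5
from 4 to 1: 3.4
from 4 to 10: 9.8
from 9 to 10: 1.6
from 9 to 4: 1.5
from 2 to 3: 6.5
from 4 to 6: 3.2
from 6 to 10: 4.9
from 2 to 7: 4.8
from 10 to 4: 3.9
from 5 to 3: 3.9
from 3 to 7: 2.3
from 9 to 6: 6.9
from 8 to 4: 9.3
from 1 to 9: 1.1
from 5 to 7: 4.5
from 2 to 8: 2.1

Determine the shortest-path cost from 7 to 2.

21.1

Candidate routes:
7–10–4–1–5–3–2: 8.3+3.9+3.4+9.8+3.9+2.6 = 31.9
7–10–4–3–2: 8.3+3.9+6.3+2.6 = 21.1
Cheapest is 7–10–4–3–2 at 21.1.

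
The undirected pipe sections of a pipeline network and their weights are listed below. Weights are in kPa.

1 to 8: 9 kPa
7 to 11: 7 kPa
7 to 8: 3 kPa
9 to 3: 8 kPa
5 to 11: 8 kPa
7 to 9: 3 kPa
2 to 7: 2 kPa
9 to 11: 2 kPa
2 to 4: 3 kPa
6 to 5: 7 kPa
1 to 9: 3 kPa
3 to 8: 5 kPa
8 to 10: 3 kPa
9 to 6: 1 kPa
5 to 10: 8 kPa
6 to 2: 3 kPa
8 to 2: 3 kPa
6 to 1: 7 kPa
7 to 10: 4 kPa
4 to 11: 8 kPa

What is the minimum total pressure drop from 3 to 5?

Enumerating some paths:
3–8–2–6–5: 5+3+3+7 = 18
3–8–10–5: 5+3+8 = 16
3–9–11–5: 8+2+8 = 18
The minimum is 16 kPa via 3–8–10–5.

16 kPa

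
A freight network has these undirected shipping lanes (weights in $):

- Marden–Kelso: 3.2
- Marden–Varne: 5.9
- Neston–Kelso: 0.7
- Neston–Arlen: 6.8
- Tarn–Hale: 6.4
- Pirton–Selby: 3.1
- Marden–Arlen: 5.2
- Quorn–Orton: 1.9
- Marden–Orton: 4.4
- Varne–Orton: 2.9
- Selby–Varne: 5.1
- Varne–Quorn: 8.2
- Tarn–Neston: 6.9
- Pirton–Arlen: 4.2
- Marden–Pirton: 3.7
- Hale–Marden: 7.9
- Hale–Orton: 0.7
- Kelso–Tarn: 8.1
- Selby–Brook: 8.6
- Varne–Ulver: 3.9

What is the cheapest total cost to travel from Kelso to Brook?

$18.6

Settle nodes by increasing distance from Kelso:
Kelso: 0
Neston: 0.7  (via Kelso)
Marden: 3.2  (via Kelso)
Pirton: 6.9  (via Marden)
Arlen: 7.5  (via Neston)
Orton: 7.6  (via Marden)
Tarn: 7.6  (via Neston)
Hale: 8.3  (via Orton)
Varne: 9.1  (via Marden)
Quorn: 9.5  (via Orton)
Selby: 10  (via Pirton)
Ulver: 13  (via Varne)
Brook: 18.6  (via Selby)
Shortest route: Kelso → Marden → Pirton → Selby → Brook = $18.6.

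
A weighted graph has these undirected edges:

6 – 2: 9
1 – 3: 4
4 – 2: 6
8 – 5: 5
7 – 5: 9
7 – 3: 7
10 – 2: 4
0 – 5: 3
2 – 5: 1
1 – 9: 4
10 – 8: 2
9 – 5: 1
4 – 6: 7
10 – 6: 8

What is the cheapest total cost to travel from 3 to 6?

Running Dijkstra from 3:
3: 0
1: 4  (via 3)
7: 7  (via 3)
9: 8  (via 1)
5: 9  (via 9)
2: 10  (via 5)
0: 12  (via 5)
8: 14  (via 5)
10: 14  (via 2)
4: 16  (via 2)
6: 19  (via 2)
Shortest route: 3 → 1 → 9 → 5 → 2 → 6 = 19.

19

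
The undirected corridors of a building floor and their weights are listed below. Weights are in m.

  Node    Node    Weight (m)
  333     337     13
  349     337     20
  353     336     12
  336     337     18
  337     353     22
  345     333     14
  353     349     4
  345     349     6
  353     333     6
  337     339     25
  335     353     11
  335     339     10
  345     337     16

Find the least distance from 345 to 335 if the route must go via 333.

Shortest 345→333: 345 → 333 = 14
Shortest 333→335: 333 → 353 → 335 = 17
Total via 333: 14 + 17 = 31 m.

31 m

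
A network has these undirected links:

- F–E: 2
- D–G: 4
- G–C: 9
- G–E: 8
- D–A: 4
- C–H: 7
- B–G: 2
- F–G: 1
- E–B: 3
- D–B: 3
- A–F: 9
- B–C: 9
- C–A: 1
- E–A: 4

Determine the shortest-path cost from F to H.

14

Running Dijkstra from F:
F: 0
G: 1  (via F)
E: 2  (via F)
B: 3  (via G)
D: 5  (via G)
A: 6  (via E)
C: 7  (via A)
H: 14  (via C)
Shortest route: F → E → A → C → H = 14.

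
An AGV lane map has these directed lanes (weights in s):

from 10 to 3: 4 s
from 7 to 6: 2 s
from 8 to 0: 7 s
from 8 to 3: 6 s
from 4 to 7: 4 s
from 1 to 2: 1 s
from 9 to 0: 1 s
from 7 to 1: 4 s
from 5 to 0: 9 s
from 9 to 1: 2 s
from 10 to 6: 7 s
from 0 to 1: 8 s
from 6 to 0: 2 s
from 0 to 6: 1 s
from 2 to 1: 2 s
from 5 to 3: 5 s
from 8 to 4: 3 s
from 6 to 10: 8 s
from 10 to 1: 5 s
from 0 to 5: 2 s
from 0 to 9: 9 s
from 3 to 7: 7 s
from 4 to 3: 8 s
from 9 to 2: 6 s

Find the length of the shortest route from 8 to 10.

16 s

Running Dijkstra from 8:
8: 0
4: 3  (via 8)
3: 6  (via 8)
0: 7  (via 8)
7: 7  (via 4)
6: 8  (via 0)
5: 9  (via 0)
1: 11  (via 7)
2: 12  (via 1)
9: 16  (via 0)
10: 16  (via 6)
Shortest route: 8 → 0 → 6 → 10 = 16 s.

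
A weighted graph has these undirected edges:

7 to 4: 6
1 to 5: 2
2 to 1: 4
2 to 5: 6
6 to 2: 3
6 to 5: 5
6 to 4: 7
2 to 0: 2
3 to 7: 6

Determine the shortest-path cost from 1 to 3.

26

Settle nodes by increasing distance from 1:
1: 0
5: 2  (via 1)
2: 4  (via 1)
0: 6  (via 2)
6: 7  (via 5)
4: 14  (via 6)
7: 20  (via 4)
3: 26  (via 7)
Shortest route: 1 → 5 → 6 → 4 → 7 → 3 = 26.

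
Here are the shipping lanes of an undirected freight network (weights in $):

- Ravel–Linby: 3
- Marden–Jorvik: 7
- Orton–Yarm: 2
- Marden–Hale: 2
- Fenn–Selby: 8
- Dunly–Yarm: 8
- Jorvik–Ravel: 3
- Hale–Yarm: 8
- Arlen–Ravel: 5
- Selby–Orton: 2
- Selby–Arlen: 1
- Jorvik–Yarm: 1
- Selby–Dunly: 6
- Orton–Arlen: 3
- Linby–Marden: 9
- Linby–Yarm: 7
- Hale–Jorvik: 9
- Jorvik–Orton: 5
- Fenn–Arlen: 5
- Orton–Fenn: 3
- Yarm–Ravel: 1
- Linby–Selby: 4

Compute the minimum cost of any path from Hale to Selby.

Running Dijkstra from Hale:
Hale: 0
Marden: 2  (via Hale)
Yarm: 8  (via Hale)
Ravel: 9  (via Yarm)
Jorvik: 9  (via Hale)
Orton: 10  (via Yarm)
Linby: 11  (via Marden)
Selby: 12  (via Orton)
Shortest route: Hale → Yarm → Orton → Selby = $12.

$12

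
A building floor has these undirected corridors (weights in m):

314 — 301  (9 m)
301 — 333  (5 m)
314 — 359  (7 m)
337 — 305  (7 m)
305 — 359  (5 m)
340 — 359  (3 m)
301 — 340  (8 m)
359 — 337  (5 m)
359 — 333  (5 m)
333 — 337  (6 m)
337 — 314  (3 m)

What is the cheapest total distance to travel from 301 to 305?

Settle nodes by increasing distance from 301:
301: 0
333: 5  (via 301)
340: 8  (via 301)
314: 9  (via 301)
359: 10  (via 333)
337: 11  (via 333)
305: 15  (via 359)
Shortest route: 301 → 333 → 359 → 305 = 15 m.

15 m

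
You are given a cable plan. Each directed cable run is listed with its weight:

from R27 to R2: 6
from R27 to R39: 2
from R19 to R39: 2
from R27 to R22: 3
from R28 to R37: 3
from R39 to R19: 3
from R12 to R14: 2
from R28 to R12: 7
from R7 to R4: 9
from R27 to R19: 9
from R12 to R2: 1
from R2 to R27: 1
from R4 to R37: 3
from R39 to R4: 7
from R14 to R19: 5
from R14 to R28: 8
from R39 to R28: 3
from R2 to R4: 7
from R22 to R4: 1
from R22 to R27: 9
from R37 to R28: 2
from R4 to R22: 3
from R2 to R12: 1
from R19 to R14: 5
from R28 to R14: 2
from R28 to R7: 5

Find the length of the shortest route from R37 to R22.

Enumerating some paths:
R37 → R28 → R7 → R4 → R22: 2+5+9+3 = 19
R37 → R28 → R12 → R2 → R4 → R22: 2+7+1+7+3 = 20
R37 → R28 → R12 → R2 → R27 → R22: 2+7+1+1+3 = 14
Cheapest is R37 → R28 → R12 → R2 → R27 → R22 at 14.

14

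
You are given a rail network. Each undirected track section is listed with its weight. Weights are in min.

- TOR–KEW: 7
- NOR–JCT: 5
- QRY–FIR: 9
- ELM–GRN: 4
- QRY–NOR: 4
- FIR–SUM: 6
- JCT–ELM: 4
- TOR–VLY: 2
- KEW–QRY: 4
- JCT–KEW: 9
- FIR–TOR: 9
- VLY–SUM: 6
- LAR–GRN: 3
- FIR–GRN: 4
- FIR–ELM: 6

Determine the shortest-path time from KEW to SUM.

Running Dijkstra from KEW:
KEW: 0
QRY: 4  (via KEW)
TOR: 7  (via KEW)
NOR: 8  (via QRY)
VLY: 9  (via TOR)
JCT: 9  (via KEW)
ELM: 13  (via JCT)
FIR: 13  (via QRY)
SUM: 15  (via VLY)
Shortest route: KEW–TOR–VLY–SUM = 15 min.

15 min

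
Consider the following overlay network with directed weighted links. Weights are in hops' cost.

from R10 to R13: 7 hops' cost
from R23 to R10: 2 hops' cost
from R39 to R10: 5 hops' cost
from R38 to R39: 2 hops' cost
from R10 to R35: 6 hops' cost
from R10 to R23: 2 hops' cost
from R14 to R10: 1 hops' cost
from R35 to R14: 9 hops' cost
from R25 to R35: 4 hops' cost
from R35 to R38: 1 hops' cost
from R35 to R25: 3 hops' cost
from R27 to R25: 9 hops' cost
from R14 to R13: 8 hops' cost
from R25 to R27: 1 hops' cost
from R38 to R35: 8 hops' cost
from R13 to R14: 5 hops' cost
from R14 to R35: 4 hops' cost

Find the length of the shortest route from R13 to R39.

12 hops' cost

Candidate routes:
R13–R14–R35–R38–R39: 5+4+1+2 = 12
R13–R14–R10–R35–R38–R39: 5+1+6+1+2 = 15
Cheapest is R13–R14–R35–R38–R39 at 12 hops' cost.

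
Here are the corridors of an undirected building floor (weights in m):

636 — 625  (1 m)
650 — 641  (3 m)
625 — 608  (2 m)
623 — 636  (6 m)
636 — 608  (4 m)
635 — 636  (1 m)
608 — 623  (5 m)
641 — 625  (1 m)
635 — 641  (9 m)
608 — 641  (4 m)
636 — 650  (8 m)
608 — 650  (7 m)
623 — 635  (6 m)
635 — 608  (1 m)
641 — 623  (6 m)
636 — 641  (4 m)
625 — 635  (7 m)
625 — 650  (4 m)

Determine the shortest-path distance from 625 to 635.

Enumerating some paths:
625 - 608 - 635: 2+1 = 3
625 - 636 - 635: 1+1 = 2
The minimum is 2 m via 625 - 636 - 635.

2 m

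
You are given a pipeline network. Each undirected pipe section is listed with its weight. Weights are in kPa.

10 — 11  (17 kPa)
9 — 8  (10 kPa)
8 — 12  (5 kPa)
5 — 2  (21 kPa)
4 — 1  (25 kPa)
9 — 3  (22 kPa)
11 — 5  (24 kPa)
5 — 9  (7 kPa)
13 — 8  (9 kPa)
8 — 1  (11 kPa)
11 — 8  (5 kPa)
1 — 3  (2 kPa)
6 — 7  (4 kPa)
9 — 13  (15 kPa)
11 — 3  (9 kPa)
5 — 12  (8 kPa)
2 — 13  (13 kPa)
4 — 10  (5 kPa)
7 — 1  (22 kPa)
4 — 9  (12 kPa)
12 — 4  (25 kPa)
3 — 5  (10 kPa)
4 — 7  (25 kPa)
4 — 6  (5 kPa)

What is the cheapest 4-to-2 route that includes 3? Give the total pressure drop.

58 kPa

Best 4 to 3: 4–1–3 costing 27
Shortest 3→2: 3–5–2 = 31
Total via 3: 27 + 31 = 58 kPa.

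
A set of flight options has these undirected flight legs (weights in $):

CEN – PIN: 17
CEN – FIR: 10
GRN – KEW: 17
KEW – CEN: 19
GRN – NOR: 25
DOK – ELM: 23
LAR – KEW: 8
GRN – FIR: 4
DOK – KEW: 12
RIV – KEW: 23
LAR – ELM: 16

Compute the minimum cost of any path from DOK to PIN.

Enumerating some paths:
DOK–KEW–CEN–PIN: 12+19+17 = 48
DOK–KEW–GRN–FIR–CEN–PIN: 12+17+4+10+17 = 60
Cheapest is DOK–KEW–CEN–PIN at $48.

$48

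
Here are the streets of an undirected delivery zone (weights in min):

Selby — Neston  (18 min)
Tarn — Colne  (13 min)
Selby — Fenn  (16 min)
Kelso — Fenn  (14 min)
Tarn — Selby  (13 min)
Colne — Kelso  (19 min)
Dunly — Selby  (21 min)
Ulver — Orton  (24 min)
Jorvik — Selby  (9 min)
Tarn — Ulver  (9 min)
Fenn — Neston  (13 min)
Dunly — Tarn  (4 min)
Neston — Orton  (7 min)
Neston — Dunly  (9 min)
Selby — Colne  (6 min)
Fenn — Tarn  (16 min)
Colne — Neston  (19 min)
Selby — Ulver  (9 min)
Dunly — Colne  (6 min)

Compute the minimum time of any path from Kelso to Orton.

34 min

Candidate routes:
Kelso–Colne–Dunly–Neston–Orton: 19+6+9+7 = 41
Kelso–Colne–Neston–Orton: 19+19+7 = 45
Kelso–Fenn–Neston–Orton: 14+13+7 = 34
Kelso–Fenn–Tarn–Dunly–Neston–Orton: 14+16+4+9+7 = 50
The minimum is 34 min via Kelso–Fenn–Neston–Orton.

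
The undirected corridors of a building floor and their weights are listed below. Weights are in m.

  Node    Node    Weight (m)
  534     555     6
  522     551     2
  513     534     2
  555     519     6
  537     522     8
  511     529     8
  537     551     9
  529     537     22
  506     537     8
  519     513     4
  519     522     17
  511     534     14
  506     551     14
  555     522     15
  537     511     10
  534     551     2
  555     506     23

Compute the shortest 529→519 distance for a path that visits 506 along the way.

48 m

Shortest 529→506: 529 → 511 → 537 → 506 = 26
Best 506 to 519: 506 → 551 → 534 → 513 → 519 costing 22
Total via 506: 26 + 22 = 48 m.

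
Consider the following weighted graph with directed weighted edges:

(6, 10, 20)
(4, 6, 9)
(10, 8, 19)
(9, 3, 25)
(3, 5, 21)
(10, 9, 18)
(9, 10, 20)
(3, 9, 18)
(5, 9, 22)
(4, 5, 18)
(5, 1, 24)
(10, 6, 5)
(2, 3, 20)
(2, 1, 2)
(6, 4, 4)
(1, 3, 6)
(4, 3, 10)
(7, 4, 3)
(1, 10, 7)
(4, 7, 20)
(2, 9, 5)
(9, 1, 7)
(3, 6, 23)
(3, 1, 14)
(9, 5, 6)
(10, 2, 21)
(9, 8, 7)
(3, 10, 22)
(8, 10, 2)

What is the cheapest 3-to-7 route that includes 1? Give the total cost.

Best 3 to 1: 3 → 1 costing 14
Best 1 to 7: 1 → 10 → 6 → 4 → 7 costing 36
Total via 1: 14 + 36 = 50.

50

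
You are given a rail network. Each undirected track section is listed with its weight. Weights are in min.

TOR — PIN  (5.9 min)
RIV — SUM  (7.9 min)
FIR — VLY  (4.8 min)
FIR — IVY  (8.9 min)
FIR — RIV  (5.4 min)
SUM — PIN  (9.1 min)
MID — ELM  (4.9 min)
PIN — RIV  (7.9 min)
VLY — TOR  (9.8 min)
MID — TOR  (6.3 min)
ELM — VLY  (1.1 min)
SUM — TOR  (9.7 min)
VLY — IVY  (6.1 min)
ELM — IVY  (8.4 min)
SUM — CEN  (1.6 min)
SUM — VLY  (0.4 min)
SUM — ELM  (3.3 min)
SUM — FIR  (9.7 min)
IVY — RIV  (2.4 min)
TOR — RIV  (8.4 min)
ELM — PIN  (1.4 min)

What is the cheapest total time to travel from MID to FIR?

10.8 min

Shortest distances from MID:
MID: 0
ELM: 4.9  (via MID)
VLY: 6  (via ELM)
PIN: 6.3  (via ELM)
TOR: 6.3  (via MID)
SUM: 6.4  (via VLY)
CEN: 8  (via SUM)
FIR: 10.8  (via VLY)
Shortest route: MID–ELM–VLY–FIR = 10.8 min.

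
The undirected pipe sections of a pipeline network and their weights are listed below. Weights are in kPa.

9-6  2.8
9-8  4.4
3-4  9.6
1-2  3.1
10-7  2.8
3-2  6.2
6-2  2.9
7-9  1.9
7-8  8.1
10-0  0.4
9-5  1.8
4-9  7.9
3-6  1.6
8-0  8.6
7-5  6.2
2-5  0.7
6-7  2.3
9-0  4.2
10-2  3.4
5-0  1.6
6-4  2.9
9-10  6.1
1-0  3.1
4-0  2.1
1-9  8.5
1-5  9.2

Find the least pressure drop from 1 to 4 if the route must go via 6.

Best 1 to 6: 1–2–6 costing 6
Best 6 to 4: 6–4 costing 2.9
Total via 6: 6 + 2.9 = 8.9 kPa.

8.9 kPa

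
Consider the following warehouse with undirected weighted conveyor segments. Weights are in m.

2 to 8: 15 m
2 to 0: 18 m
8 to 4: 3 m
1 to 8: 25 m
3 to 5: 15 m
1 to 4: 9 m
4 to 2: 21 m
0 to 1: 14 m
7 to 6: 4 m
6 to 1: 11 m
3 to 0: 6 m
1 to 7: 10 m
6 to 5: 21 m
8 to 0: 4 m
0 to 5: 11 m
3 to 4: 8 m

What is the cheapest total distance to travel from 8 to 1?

Compare a few routes:
8–4–1: 3+9 = 12
8–1: 25 = 25
8–0–1: 4+14 = 18
The minimum is 12 m via 8–4–1.

12 m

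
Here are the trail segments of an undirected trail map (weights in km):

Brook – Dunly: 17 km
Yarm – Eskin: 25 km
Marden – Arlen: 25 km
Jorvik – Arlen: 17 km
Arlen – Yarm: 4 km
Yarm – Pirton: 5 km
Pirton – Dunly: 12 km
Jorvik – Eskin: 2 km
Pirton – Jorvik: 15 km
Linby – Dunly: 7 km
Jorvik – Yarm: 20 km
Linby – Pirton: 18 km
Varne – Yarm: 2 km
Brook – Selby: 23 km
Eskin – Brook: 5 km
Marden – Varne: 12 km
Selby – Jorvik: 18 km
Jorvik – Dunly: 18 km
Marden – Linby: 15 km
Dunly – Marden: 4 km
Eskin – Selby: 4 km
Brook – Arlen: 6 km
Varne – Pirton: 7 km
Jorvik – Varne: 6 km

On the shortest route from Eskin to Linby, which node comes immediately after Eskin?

Candidate routes:
Eskin–Brook–Dunly–Linby: 5+17+7 = 29
Eskin–Jorvik–Varne–Marden–Dunly–Linby: 2+6+12+4+7 = 31
Eskin–Jorvik–Dunly–Linby: 2+18+7 = 27
Eskin–Jorvik–Varne–Pirton–Linby: 2+6+7+18 = 33
The minimum is 27 km via Eskin–Jorvik–Dunly–Linby.
So from Eskin the first move is to Jorvik.

Jorvik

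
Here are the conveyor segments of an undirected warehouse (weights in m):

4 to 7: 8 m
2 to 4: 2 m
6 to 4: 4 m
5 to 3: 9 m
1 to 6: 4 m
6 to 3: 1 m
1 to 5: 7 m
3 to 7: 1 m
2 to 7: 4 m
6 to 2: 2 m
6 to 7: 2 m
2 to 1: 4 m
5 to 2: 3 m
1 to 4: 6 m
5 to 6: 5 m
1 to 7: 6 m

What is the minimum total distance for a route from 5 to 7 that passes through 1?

13 m

Best 5 to 1: 5–1 costing 7
Best 1 to 7: 1–7 costing 6
Total via 1: 7 + 6 = 13 m.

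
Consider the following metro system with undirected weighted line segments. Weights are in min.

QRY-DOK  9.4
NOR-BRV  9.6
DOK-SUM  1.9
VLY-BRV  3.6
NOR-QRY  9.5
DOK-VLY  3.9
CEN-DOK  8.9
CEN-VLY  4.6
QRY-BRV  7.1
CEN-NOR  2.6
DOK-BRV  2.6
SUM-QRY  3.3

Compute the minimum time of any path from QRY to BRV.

7.1 min

Candidate routes:
QRY → SUM → DOK → BRV: 3.3+1.9+2.6 = 7.8
QRY → BRV: 7.1 = 7.1
QRY → DOK → BRV: 9.4+2.6 = 12
The minimum is 7.1 min via QRY → BRV.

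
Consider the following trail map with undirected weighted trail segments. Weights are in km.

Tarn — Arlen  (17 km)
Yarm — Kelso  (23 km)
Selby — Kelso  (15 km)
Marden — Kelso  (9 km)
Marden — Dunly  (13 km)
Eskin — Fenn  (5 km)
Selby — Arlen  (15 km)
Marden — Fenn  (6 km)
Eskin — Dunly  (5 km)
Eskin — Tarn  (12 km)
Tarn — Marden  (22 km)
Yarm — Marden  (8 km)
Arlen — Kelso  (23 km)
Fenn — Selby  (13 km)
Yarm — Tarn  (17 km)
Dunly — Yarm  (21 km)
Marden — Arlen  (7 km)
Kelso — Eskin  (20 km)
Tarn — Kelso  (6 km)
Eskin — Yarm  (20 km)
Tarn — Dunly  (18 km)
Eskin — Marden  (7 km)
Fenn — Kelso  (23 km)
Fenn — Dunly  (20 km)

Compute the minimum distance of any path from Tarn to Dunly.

Settle nodes by increasing distance from Tarn:
Tarn: 0
Kelso: 6  (via Tarn)
Eskin: 12  (via Tarn)
Marden: 15  (via Kelso)
Fenn: 17  (via Eskin)
Arlen: 17  (via Tarn)
Yarm: 17  (via Tarn)
Dunly: 17  (via Eskin)
Shortest route: Tarn → Eskin → Dunly = 17 km.

17 km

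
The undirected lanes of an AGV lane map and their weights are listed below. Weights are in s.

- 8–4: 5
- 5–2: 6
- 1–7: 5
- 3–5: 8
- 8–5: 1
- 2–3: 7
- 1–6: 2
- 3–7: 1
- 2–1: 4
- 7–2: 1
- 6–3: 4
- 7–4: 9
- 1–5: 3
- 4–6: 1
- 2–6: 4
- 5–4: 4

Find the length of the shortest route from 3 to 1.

6 s

Shortest distances from 3:
3: 0
7: 1  (via 3)
2: 2  (via 7)
6: 4  (via 3)
4: 5  (via 6)
1: 6  (via 7)
Shortest route: 3 → 7 → 1 = 6 s.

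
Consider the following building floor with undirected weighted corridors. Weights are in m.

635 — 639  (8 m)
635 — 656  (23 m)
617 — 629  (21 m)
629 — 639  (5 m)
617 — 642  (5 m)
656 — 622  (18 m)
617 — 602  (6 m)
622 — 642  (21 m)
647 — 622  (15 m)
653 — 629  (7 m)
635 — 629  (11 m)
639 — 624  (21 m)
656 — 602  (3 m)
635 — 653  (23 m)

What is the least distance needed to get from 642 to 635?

Running Dijkstra from 642:
642: 0
617: 5  (via 642)
602: 11  (via 617)
656: 14  (via 602)
622: 21  (via 642)
629: 26  (via 617)
639: 31  (via 629)
653: 33  (via 629)
647: 36  (via 622)
635: 37  (via 656)
Shortest route: 642–617–602–656–635 = 37 m.

37 m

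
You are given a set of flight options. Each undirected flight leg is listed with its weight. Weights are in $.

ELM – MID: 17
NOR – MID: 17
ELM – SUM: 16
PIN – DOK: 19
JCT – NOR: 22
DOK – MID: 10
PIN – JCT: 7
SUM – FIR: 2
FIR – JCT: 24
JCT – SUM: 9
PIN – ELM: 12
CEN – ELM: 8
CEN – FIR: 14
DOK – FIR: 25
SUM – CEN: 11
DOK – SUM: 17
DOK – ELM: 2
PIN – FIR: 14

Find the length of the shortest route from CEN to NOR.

Enumerating some paths:
CEN → FIR → SUM → JCT → NOR: 14+2+9+22 = 47
CEN → ELM → MID → NOR: 8+17+17 = 42
CEN → SUM → JCT → NOR: 11+9+22 = 42
CEN → ELM → DOK → MID → NOR: 8+2+10+17 = 37
Cheapest is CEN → ELM → DOK → MID → NOR at $37.

$37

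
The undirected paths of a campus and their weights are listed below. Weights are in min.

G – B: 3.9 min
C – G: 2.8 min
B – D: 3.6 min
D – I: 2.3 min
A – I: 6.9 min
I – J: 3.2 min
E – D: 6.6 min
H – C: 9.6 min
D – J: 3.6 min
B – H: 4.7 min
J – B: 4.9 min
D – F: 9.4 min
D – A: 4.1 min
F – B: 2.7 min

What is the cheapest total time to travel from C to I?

Shortest distances from C:
C: 0
G: 2.8  (via C)
B: 6.7  (via G)
F: 9.4  (via B)
H: 9.6  (via C)
D: 10.3  (via B)
J: 11.6  (via B)
I: 12.6  (via D)
Shortest route: C–G–B–D–I = 12.6 min.

12.6 min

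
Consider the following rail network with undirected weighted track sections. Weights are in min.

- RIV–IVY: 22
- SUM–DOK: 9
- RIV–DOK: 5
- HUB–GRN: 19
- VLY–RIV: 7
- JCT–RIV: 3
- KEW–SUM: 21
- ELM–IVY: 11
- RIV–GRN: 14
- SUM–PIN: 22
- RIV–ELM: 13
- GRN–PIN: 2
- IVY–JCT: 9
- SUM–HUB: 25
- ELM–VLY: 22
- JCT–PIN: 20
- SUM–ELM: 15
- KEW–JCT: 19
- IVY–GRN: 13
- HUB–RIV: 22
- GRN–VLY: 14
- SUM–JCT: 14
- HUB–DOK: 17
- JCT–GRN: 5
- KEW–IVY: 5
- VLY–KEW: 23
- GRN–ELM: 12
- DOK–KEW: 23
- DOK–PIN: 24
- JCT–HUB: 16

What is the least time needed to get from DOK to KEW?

22 min

Shortest distances from DOK:
DOK: 0
RIV: 5  (via DOK)
JCT: 8  (via RIV)
SUM: 9  (via DOK)
VLY: 12  (via RIV)
GRN: 13  (via JCT)
PIN: 15  (via GRN)
HUB: 17  (via DOK)
IVY: 17  (via JCT)
ELM: 18  (via RIV)
KEW: 22  (via IVY)
Shortest route: DOK → RIV → JCT → IVY → KEW = 22 min.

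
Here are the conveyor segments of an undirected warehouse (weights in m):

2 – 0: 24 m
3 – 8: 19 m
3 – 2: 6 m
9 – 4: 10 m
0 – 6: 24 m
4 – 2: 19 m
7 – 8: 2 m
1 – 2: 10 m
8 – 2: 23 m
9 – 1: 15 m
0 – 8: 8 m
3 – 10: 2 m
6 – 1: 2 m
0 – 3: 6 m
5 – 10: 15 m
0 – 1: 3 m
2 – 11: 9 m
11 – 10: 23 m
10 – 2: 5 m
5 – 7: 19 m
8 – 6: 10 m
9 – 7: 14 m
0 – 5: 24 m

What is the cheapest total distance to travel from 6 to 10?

13 m

Settle nodes by increasing distance from 6:
6: 0
1: 2  (via 6)
0: 5  (via 1)
8: 10  (via 6)
3: 11  (via 0)
2: 12  (via 1)
7: 12  (via 8)
10: 13  (via 3)
Shortest route: 6–1–0–3–10 = 13 m.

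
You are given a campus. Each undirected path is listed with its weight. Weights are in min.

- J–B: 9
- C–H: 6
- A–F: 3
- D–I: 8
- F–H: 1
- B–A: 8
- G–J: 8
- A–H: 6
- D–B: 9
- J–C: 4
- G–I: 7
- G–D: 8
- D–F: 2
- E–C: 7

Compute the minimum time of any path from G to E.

Compare a few routes:
G - D - F - H - C - E: 8+2+1+6+7 = 24
G - I - D - F - H - C - E: 7+8+2+1+6+7 = 31
G - J - C - E: 8+4+7 = 19
The minimum is 19 min via G - J - C - E.

19 min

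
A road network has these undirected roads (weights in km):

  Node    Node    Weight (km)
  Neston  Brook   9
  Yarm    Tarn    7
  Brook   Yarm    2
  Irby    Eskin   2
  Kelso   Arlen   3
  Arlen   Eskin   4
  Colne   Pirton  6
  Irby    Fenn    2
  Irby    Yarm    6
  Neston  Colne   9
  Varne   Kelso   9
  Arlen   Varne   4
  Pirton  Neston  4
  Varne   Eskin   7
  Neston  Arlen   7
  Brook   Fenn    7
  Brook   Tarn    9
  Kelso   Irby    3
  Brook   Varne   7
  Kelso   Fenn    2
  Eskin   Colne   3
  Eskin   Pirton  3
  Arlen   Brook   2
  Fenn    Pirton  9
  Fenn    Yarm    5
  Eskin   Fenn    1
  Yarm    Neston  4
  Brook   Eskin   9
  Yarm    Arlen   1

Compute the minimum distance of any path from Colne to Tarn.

15 km

Candidate routes:
Colne - Eskin - Arlen - Yarm - Tarn: 3+4+1+7 = 15
Colne - Eskin - Fenn - Yarm - Tarn: 3+1+5+7 = 16
The minimum is 15 km via Colne - Eskin - Arlen - Yarm - Tarn.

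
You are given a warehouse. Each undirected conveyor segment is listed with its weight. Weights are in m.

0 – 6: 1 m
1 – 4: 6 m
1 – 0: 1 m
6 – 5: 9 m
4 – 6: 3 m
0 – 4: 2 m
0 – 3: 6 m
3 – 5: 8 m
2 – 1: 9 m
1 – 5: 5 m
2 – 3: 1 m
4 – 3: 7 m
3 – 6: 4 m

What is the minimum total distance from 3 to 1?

6 m

Compare a few routes:
3 → 6 → 0 → 1: 4+1+1 = 6
3 → 0 → 1: 6+1 = 7
Cheapest is 3 → 6 → 0 → 1 at 6 m.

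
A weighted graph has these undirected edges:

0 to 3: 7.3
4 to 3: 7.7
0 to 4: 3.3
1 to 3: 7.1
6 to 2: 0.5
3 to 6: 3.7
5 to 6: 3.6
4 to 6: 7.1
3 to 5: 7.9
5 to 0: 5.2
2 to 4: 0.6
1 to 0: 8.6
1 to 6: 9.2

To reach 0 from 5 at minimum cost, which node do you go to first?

0

Compare a few routes:
5 - 6 - 2 - 4 - 0: 3.6+0.5+0.6+3.3 = 8
5 - 0: 5.2 = 5.2
The minimum is 5.2 via 5 - 0.
So from 5 the first move is to 0.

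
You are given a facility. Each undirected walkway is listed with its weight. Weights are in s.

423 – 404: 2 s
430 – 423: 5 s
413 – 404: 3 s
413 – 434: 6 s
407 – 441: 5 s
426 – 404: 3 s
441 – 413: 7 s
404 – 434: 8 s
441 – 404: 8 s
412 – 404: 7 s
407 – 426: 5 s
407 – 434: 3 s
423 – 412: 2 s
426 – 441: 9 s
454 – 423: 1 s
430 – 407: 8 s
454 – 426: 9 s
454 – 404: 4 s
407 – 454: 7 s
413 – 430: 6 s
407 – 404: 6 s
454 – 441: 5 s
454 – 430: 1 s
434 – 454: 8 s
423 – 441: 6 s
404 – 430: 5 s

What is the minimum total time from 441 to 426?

9 s

Running Dijkstra from 441:
441: 0
454: 5  (via 441)
407: 5  (via 441)
423: 6  (via 441)
430: 6  (via 454)
413: 7  (via 441)
404: 8  (via 441)
434: 8  (via 407)
412: 8  (via 423)
426: 9  (via 441)
Shortest route: 441 → 426 = 9 s.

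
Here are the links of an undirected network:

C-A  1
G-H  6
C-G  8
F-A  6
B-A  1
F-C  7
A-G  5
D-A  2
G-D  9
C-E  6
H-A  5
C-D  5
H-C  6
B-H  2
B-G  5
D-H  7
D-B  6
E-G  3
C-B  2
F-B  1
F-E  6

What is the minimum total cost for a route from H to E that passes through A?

Best H to A: H–B–A costing 3
Shortest A→E: A–C–E = 7
Total via A: 3 + 7 = 10.

10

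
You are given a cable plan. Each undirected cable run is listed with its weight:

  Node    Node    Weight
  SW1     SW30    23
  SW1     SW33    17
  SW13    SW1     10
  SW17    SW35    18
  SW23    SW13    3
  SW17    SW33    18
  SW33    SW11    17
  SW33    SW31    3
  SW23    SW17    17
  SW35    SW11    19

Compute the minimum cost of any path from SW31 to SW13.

Running Dijkstra from SW31:
SW31: 0
SW33: 3  (via SW31)
SW1: 20  (via SW33)
SW11: 20  (via SW33)
SW17: 21  (via SW33)
SW13: 30  (via SW1)
Shortest route: SW31 → SW33 → SW1 → SW13 = 30.

30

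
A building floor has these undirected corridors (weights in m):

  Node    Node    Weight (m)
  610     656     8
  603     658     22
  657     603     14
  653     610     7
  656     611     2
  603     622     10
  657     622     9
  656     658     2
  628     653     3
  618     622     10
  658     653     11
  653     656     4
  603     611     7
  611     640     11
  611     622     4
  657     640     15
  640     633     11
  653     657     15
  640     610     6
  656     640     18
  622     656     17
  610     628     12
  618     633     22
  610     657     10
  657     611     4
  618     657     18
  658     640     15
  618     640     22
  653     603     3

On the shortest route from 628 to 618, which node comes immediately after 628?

653

Candidate routes:
628 → 653 → 603 → 622 → 618: 3+3+10+10 = 26
628 → 653 → 656 → 611 → 622 → 618: 3+4+2+4+10 = 23
Cheapest is 628 → 653 → 656 → 611 → 622 → 618 at 23 m.
So from 628 the first move is to 653.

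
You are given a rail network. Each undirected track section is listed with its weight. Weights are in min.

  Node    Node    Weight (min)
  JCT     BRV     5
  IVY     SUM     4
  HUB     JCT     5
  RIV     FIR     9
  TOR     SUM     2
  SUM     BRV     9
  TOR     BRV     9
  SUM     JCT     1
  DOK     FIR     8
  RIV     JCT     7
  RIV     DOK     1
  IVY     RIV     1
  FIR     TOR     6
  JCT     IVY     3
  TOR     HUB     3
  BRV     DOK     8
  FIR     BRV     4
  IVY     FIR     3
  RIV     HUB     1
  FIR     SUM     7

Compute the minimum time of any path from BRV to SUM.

6 min

Running Dijkstra from BRV:
BRV: 0
FIR: 4  (via BRV)
JCT: 5  (via BRV)
SUM: 6  (via JCT)
Shortest route: BRV–JCT–SUM = 6 min.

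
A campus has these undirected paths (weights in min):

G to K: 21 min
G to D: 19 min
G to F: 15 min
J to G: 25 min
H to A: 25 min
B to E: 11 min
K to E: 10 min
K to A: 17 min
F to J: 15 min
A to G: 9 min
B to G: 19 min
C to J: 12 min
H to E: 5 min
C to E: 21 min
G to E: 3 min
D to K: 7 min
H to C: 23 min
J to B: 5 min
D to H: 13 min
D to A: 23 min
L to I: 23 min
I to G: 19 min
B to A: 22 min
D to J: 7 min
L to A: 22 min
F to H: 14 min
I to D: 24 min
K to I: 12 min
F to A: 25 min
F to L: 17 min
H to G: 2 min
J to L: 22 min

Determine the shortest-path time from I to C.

Settle nodes by increasing distance from I:
I: 0
K: 12  (via I)
D: 19  (via K)
G: 19  (via I)
H: 21  (via G)
E: 22  (via K)
L: 23  (via I)
J: 26  (via D)
A: 28  (via G)
B: 31  (via J)
F: 34  (via G)
C: 38  (via J)
Shortest route: I–K–D–J–C = 38 min.

38 min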